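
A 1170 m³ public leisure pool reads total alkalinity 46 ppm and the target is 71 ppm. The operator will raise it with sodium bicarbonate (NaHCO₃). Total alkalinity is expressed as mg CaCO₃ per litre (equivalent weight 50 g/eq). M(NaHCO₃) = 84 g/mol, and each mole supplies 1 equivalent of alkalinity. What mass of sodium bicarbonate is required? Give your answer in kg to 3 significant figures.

49.1 kg

Volume: 1170 m³ = 1,170,000 L.
Alkalinity to add: (71 − 46) = 25 mg/L as CaCO₃ × 1,170,000 L = 29,250 g as CaCO₃.
Equivalents: 29,250 g ÷ 50 g/eq = 585 eq.
NaHCO₃ supplies 1 eq per mole → 585 mol.
Mass: 585 mol × 84 g/mol = 49,140 g.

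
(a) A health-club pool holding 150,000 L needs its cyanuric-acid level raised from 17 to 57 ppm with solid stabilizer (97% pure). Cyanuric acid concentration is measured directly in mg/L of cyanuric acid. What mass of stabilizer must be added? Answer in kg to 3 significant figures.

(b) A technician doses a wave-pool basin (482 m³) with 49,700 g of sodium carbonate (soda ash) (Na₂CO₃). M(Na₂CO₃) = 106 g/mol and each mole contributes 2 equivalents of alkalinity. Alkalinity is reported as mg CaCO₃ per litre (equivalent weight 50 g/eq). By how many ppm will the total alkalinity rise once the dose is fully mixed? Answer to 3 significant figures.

(a) 6.19 kg; (b) 97.3 ppm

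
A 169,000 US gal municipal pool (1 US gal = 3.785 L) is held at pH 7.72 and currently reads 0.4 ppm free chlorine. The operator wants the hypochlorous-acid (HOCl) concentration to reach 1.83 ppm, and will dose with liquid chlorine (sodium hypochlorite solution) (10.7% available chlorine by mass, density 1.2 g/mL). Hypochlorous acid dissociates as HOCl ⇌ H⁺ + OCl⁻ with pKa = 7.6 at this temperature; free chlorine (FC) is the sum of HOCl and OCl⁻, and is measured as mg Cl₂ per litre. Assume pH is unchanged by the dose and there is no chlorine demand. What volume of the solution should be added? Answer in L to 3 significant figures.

19.1 L

Volume: 169,000 US gal × 3.785 L/gal = 639,665 L.
[OCl⁻]/[HOCl] = 10^(pH − pKa) = 10^(7.72 − 7.6) = 1.318; fraction as HOCl = 1/(1 + 1.318) = 0.4314.
Free chlorine required for 1.83 ppm HOCl: 1.83 / 0.4314 = 4.242 ppm.
FC to add: 4.242 − 0.4 = 3.842 mg/L as Cl₂.
Cl₂ equivalent: 3.842 mg/L × 639,665 L = 2458 g.
Product at 10.7% available Cl: 2458 / 0.107 = 22,970 g.
Volume: 22,970 g ÷ 1.2 g/mL = 19,140 mL.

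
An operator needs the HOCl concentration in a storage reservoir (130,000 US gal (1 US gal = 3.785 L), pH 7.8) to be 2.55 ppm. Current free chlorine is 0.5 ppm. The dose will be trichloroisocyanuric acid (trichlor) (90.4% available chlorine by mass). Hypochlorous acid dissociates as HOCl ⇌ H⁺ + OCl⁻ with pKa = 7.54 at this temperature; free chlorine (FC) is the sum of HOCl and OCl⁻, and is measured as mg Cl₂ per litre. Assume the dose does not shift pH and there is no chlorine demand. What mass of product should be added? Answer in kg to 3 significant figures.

Volume: 130,000 US gal × 3.785 L/gal = 492,050 L.
[OCl⁻]/[HOCl] = 10^(pH − pKa) = 10^(7.8 − 7.54) = 1.82; fraction as HOCl = 1/(1 + 1.82) = 0.3546.
Free chlorine required for 2.55 ppm HOCl: 2.55 / 0.3546 = 7.19 ppm.
FC to add: 7.19 − 0.5 = 6.69 mg/L as Cl₂.
Cl₂ equivalent: 6.69 mg/L × 492,050 L = 3292 g.
Product at 90.4% available Cl: 3292 / 0.904 = 3642 g.

3.64 kg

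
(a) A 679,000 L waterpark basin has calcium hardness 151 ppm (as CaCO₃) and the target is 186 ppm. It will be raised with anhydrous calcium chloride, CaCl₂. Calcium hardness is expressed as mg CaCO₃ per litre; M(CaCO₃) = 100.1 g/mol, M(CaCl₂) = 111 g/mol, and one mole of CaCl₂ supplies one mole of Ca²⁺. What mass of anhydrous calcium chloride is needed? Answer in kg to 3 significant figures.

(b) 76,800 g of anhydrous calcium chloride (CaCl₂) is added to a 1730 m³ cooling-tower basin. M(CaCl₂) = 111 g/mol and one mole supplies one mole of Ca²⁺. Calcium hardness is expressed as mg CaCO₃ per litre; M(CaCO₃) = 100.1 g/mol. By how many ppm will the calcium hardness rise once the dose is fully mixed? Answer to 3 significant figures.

(a) Hardness to add: (186 − 151) = 35 mg/L as CaCO₃ × 679,000 L = 23,760 g as CaCO₃.
(a) Moles of Ca²⁺ (1 mol Ca²⁺ ≡ 1 mol CaCO₃): 23,760 / 100.1 g/mol = 237.4 mol.
(a) Mass of CaCl₂: 237.4 × 111 = 26,350 g.

(b) Volume: 1730 m³ = 1,730,000 L.
(b) Moles of Ca²⁺: 76,800 g ÷ 111 g/mol = 691.9 mol.
(b) As CaCO₃: 691.9 mol × 100.1 g/mol = 69,260 g.
(b) Rise: 69,260 g / 1,730,000 L × 1000 = 40.03 mg/L.

(a) 26.4 kg; (b) 40.0 ppm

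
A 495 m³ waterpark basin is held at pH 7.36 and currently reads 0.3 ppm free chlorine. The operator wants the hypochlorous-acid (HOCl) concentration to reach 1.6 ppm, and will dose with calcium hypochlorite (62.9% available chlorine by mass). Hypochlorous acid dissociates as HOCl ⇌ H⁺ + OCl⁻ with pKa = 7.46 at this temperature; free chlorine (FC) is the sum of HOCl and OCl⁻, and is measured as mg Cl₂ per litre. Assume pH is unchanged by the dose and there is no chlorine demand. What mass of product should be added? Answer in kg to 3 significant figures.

2.02 kg

Volume: 495 m³ = 495,000 L.
[OCl⁻]/[HOCl] = 10^(pH − pKa) = 10^(7.36 − 7.46) = 0.7943; fraction as HOCl = 1/(1 + 0.7943) = 0.5573.
Free chlorine required for 1.6 ppm HOCl: 1.6 / 0.5573 = 2.871 ppm.
FC to add: 2.871 − 0.3 = 2.571 mg/L as Cl₂.
Cl₂ equivalent: 2.571 mg/L × 495,000 L = 1273 g.
Product at 62.9% available Cl: 1273 / 0.629 = 2023 g.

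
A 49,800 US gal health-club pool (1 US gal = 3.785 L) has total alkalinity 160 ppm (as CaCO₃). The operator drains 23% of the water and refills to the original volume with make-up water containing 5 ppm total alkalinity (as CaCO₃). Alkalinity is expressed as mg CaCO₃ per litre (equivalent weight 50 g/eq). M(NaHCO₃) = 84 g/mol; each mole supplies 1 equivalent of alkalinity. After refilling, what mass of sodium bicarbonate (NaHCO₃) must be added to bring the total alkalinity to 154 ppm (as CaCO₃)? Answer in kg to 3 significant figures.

Volume: 49,800 US gal × 3.785 L/gal = 188,493 L.
After draining 23% and refilling: 160 × 0.77 + 5 × 0.23 = 124.35 ppm.
Deficit to target: 154 − 124.35 = 29.65 mg/L.
As CaCO₃: 29.65 mg/L × 188,493 L = 5589 g; ÷ 50 g/eq ÷ 1 = 111.8 mol NaHCO₃.
Mass: 111.8 × 84 = 9389 g.

9.39 kg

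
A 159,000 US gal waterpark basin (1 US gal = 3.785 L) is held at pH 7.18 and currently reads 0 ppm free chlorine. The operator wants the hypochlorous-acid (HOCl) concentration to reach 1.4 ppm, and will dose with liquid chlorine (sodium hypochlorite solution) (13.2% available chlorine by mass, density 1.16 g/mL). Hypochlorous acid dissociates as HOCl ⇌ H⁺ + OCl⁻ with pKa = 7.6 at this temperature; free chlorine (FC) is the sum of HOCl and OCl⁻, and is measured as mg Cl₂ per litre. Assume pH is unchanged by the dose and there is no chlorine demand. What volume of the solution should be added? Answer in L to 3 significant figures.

7.59 L

Volume: 159,000 US gal × 3.785 L/gal = 601,815 L.
[OCl⁻]/[HOCl] = 10^(pH − pKa) = 10^(7.18 − 7.6) = 0.3802; fraction as HOCl = 1/(1 + 0.3802) = 0.7245.
Free chlorine required for 1.4 ppm HOCl: 1.4 / 0.7245 = 1.932 ppm.
FC to add: 1.932 − 0 = 1.932 mg/L as Cl₂.
Cl₂ equivalent: 1.932 mg/L × 601,815 L = 1163 g.
Product at 13.2% available Cl: 1163 / 0.132 = 8810 g.
Volume: 8810 g ÷ 1.16 g/mL = 7594 mL.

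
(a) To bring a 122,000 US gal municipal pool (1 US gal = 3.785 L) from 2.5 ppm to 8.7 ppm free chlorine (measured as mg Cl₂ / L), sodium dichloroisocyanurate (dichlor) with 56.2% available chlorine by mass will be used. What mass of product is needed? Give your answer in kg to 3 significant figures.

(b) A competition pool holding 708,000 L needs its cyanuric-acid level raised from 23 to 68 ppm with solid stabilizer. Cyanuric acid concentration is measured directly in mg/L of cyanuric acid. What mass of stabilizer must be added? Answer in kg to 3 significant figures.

(a) 5.09 kg; (b) 31.9 kg

(a) Volume: 122,000 US gal × 3.785 L/gal = 461,770 L.
(a) Chlorine deficit: 8.7 − 2.5 = 6.2 ppm = 6.2 mg/L as Cl₂.
(a) Cl₂ equivalent needed: 6.2 mg/L × 461,770 L = 2,863,000 mg = 2863 g.
(a) Product at 56.2% available chlorine: 2863 / 0.562 = 5094 g.

(b) CYA to add: (68 − 23) = 45 mg/L × 708,000 L = 31,860 g cyanuric acid.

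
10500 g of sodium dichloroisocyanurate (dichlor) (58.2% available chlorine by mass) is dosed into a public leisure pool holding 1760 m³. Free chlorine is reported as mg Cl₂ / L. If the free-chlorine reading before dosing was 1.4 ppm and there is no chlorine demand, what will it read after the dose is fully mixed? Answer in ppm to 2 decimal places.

Volume: 1760 m³ = 1,760,000 L.
Available chlorine delivered: 10,500 g × 0.582 = 6111 g as Cl₂.
Concentration rise: 6111 g / 1,760,000 L = 3.472 mg/L = 3.47 ppm.
Final FC: 1.4 + 3.47 = 4.87 ppm.

4.87 ppm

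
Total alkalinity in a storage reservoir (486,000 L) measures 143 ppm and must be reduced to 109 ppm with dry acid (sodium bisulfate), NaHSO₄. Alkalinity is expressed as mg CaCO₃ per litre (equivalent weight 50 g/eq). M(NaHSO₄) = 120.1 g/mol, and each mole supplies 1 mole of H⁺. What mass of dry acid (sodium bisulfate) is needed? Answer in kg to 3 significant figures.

39.7 kg

Alkalinity to neutralize: (143 − 109) = 34 mg/L as CaCO₃ × 486,000 L = 16,520 g as CaCO₃.
Equivalents of H⁺ required: 16,520 ÷ 50 g/eq = 330.5 eq = 330.5 mol NaHSO₄.
Mass of NaHSO₄: 330.5 × 120.1 = 39,690 g.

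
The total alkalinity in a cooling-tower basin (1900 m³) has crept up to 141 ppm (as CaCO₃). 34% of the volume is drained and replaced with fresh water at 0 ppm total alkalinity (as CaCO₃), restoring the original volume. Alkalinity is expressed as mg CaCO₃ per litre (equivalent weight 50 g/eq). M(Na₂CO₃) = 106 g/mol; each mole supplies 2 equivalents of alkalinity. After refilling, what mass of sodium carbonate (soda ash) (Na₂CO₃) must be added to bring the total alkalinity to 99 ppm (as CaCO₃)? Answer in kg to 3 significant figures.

12.0 kg

Volume: 1900 m³ = 1,900,000 L.
After draining 34% and refilling: 141 × 0.66 + 0 × 0.34 = 93.06 ppm.
Deficit to target: 99 − 93.06 = 5.94 mg/L.
As CaCO₃: 5.94 mg/L × 1,900,000 L = 11,290 g; ÷ 50 g/eq ÷ 2 = 112.9 mol Na₂CO₃.
Mass: 112.9 × 106 = 11,960 g.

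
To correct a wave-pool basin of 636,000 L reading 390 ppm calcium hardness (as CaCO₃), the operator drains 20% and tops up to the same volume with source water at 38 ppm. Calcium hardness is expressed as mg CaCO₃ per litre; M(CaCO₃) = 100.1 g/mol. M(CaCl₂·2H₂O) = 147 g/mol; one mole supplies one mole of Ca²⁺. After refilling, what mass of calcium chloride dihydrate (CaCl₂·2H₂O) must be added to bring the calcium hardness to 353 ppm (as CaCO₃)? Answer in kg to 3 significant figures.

After draining 20% and refilling: 390 × 0.80 + 38 × 0.20 = 319.6 ppm.
Deficit to target: 353 − 319.6 = 33.4 mg/L.
As CaCO₃: 33.4 mg/L × 636,000 L = 21,240 g; ÷ 100.1 = 212.2 mol Ca²⁺.
Mass: 212.2 × 147 = 31,200 g.

31.2 kg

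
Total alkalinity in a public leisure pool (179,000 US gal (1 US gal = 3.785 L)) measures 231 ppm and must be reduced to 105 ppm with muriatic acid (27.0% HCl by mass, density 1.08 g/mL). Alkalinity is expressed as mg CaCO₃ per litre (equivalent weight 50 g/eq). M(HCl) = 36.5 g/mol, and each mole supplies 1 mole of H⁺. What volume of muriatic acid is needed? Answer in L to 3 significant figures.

Volume: 179,000 US gal × 3.785 L/gal = 677,515 L.
Alkalinity to neutralize: (231 − 105) = 126 mg/L as CaCO₃ × 677,515 L = 85,370 g as CaCO₃.
Equivalents of H⁺ required: 85,370 ÷ 50 g/eq = 1707 eq = 1707 mol HCl.
Mass of HCl: 1707 × 36.5 = 62,320 g.
Mass of 27.0% solution: 62,320 / 0.27 = 230,800 g.
Volume: 230,800 g ÷ 1.08 g/mL = 213,700 mL.

214 L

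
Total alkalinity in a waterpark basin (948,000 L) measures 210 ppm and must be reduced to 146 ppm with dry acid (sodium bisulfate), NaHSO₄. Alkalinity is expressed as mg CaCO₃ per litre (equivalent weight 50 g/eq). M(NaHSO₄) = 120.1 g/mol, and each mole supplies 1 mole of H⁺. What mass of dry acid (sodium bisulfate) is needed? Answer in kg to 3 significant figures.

Alkalinity to neutralize: (210 − 146) = 64 mg/L as CaCO₃ × 948,000 L = 60,670 g as CaCO₃.
Equivalents of H⁺ required: 60,670 ÷ 50 g/eq = 1213 eq = 1213 mol NaHSO₄.
Mass of NaHSO₄: 1213 × 120.1 = 145,700 g.

146 kg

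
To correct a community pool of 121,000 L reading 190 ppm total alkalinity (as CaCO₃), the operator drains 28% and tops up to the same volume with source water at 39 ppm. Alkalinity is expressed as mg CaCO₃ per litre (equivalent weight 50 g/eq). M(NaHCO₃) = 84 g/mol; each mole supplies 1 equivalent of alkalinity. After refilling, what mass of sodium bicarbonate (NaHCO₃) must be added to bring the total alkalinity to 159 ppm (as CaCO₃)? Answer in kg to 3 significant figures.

After draining 28% and refilling: 190 × 0.72 + 39 × 0.28 = 147.72 ppm.
Deficit to target: 159 − 147.72 = 11.28 mg/L.
As CaCO₃: 11.28 mg/L × 121,000 L = 1365 g; ÷ 50 g/eq ÷ 1 = 27.3 mol NaHCO₃.
Mass: 27.3 × 84 = 2293 g.

2.29 kg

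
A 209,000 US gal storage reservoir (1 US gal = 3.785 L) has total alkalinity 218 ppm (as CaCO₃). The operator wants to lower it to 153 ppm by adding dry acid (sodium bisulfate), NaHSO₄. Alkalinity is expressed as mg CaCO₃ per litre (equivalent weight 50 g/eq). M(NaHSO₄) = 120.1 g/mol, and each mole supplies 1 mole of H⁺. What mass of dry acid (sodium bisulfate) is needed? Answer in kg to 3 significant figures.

Volume: 209,000 US gal × 3.785 L/gal = 791,065 L.
Alkalinity to neutralize: (218 − 153) = 65 mg/L as CaCO₃ × 791,065 L = 51,420 g as CaCO₃.
Equivalents of H⁺ required: 51,420 ÷ 50 g/eq = 1028 eq = 1028 mol NaHSO₄.
Mass of NaHSO₄: 1028 × 120.1 = 123,500 g.

124 kg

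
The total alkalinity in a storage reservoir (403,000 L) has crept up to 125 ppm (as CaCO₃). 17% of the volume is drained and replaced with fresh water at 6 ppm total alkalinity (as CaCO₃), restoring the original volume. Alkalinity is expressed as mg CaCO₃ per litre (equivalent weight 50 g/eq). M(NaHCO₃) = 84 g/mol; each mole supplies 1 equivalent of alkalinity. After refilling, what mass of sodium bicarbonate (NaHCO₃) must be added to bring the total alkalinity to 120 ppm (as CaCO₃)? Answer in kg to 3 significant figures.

After draining 17% and refilling: 125 × 0.83 + 6 × 0.17 = 104.77 ppm.
Deficit to target: 120 − 104.77 = 15.23 mg/L.
As CaCO₃: 15.23 mg/L × 403,000 L = 6138 g; ÷ 50 g/eq ÷ 1 = 122.8 mol NaHCO₃.
Mass: 122.8 × 84 = 10,310 g.

10.3 kg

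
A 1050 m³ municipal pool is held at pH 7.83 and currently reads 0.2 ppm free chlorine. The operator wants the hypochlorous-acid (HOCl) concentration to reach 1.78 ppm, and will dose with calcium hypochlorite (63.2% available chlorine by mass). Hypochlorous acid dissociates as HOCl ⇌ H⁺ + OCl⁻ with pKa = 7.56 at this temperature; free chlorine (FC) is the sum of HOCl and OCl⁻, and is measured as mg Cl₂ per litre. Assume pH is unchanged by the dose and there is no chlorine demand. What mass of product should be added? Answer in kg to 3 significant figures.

Volume: 1050 m³ = 1,050,000 L.
[OCl⁻]/[HOCl] = 10^(pH − pKa) = 10^(7.83 − 7.56) = 1.862; fraction as HOCl = 1/(1 + 1.862) = 0.3494.
Free chlorine required for 1.78 ppm HOCl: 1.78 / 0.3494 = 5.095 ppm.
FC to add: 5.095 − 0.2 = 4.895 mg/L as Cl₂.
Cl₂ equivalent: 4.895 mg/L × 1,050,000 L = 5139 g.
Product at 63.2% available Cl: 5139 / 0.632 = 8132 g.

8.13 kg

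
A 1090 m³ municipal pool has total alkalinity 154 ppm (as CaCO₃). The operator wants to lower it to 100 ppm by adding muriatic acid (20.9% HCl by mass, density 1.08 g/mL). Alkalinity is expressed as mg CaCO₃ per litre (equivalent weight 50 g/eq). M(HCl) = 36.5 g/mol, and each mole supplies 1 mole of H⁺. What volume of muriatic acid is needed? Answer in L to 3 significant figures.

Volume: 1090 m³ = 1,090,000 L.
Alkalinity to neutralize: (154 − 100) = 54 mg/L as CaCO₃ × 1,090,000 L = 58,860 g as CaCO₃.
Equivalents of H⁺ required: 58,860 ÷ 50 g/eq = 1177 eq = 1177 mol HCl.
Mass of HCl: 1177 × 36.5 = 42,970 g.
Mass of 20.9% solution: 42,970 / 0.209 = 205,600 g.
Volume: 205,600 g ÷ 1.08 g/mL = 190,400 mL.

190 L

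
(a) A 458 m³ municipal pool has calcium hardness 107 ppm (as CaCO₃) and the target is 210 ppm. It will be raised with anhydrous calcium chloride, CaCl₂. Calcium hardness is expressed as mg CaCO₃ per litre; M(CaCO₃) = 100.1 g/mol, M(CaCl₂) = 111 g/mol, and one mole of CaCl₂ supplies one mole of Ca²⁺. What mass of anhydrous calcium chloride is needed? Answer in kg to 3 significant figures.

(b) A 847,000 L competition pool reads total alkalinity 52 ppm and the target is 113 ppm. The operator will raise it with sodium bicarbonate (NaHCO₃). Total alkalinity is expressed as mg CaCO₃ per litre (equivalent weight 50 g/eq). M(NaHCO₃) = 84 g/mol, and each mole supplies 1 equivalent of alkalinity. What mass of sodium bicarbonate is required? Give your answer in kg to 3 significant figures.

(a) 52.3 kg; (b) 86.8 kg

(a) Volume: 458 m³ = 458,000 L.
(a) Hardness to add: (210 − 107) = 103 mg/L as CaCO₃ × 458,000 L = 47,170 g as CaCO₃.
(a) Moles of Ca²⁺ (1 mol Ca²⁺ ≡ 1 mol CaCO₃): 47,170 / 100.1 g/mol = 471.3 mol.
(a) Mass of CaCl₂: 471.3 × 111 = 52,310 g.

(b) Alkalinity to add: (113 − 52) = 61 mg/L as CaCO₃ × 847,000 L = 51,670 g as CaCO₃.
(b) Equivalents: 51,670 g ÷ 50 g/eq = 1033 eq.
(b) NaHCO₃ supplies 1 eq per mole → 1033 mol.
(b) Mass: 1033 mol × 84 g/mol = 86,800 g.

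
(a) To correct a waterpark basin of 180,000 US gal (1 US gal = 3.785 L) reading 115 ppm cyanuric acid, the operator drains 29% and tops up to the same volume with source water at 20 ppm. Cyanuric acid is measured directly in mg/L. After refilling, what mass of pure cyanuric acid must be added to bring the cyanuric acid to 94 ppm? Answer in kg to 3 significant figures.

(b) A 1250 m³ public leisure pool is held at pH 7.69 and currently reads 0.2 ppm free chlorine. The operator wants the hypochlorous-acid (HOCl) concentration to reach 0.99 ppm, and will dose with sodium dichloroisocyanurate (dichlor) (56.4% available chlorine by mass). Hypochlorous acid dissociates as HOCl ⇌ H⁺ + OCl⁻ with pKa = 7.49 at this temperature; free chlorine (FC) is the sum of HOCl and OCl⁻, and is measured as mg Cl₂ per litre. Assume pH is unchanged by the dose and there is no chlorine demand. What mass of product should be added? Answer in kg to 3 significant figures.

(a) 4.46 kg; (b) 5.23 kg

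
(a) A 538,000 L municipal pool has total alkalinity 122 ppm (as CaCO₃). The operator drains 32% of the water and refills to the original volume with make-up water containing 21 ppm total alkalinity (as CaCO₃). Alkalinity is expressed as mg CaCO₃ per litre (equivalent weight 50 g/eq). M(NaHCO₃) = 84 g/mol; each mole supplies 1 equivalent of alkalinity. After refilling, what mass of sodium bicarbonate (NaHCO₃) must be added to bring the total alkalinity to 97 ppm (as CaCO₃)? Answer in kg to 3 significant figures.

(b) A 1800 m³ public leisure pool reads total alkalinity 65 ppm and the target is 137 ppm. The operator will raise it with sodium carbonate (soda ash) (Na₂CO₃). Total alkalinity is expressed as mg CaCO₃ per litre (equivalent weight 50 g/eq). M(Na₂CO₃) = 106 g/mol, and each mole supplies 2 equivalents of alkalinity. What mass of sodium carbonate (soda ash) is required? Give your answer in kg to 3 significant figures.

(a) 6.62 kg; (b) 137 kg

(a) After draining 32% and refilling: 122 × 0.68 + 21 × 0.32 = 89.68 ppm.
(a) Deficit to target: 97 − 89.68 = 7.32 mg/L.
(a) As CaCO₃: 7.32 mg/L × 538,000 L = 3938 g; ÷ 50 g/eq ÷ 1 = 78.76 mol NaHCO₃.
(a) Mass: 78.76 × 84 = 6616 g.

(b) Volume: 1800 m³ = 1,800,000 L.
(b) Alkalinity to add: (137 − 65) = 72 mg/L as CaCO₃ × 1,800,000 L = 129,600 g as CaCO₃.
(b) Equivalents: 129,600 g ÷ 50 g/eq = 2592 eq.
(b) Each mole of Na₂CO₃ supplies 2 eq, so 2592 / 2 = 1296 mol.
(b) Mass: 1296 mol × 106 g/mol = 137,400 g.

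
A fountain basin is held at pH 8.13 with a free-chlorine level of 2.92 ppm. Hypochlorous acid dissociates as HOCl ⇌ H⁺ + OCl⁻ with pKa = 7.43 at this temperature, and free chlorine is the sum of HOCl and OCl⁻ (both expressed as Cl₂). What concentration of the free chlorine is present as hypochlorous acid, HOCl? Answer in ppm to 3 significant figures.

[OCl⁻]/[HOCl] = 10^(pH − pKa) = 10^(8.13 − 7.43) = 10^0.70 = 5.012.
Fraction as HOCl = 1 / (1 + 5.012) = 0.1663.
HOCl = 0.1663 × 2.92 ppm = 0.4857 ppm.

0.486 ppm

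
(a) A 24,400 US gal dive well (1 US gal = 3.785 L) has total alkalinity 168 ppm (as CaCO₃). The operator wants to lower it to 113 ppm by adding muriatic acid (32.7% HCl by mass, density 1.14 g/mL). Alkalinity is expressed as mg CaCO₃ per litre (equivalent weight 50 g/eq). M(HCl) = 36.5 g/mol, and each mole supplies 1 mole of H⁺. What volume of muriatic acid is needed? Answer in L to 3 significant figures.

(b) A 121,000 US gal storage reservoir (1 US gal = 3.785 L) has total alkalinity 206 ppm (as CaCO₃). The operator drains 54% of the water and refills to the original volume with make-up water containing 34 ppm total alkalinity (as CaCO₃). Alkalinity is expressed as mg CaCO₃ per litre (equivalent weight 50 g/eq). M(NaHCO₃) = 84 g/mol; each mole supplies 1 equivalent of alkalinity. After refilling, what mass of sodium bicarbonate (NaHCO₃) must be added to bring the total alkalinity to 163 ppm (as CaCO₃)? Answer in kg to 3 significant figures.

(a) Volume: 24,400 US gal × 3.785 L/gal = 92,354 L.
(a) Alkalinity to neutralize: (168 − 113) = 55 mg/L as CaCO₃ × 92,354 L = 5079 g as CaCO₃.
(a) Equivalents of H⁺ required: 5079 ÷ 50 g/eq = 101.6 eq = 101.6 mol HCl.
(a) Mass of HCl: 101.6 × 36.5 = 3708 g.
(a) Mass of 32.7% solution: 3708 / 0.327 = 11,340 g.
(a) Volume: 11,340 g ÷ 1.14 g/mL = 9947 mL.

(b) Volume: 121,000 US gal × 3.785 L/gal = 457,985 L.
(b) After draining 54% and refilling: 206 × 0.46 + 34 × 0.54 = 113.12 ppm.
(b) Deficit to target: 163 − 113.12 = 49.88 mg/L.
(b) As CaCO₃: 49.88 mg/L × 457,985 L = 22,840 g; ÷ 50 g/eq ÷ 1 = 456.9 mol NaHCO₃.
(b) Mass: 456.9 × 84 = 38,380 g.

(a) 9.95 L; (b) 38.4 kg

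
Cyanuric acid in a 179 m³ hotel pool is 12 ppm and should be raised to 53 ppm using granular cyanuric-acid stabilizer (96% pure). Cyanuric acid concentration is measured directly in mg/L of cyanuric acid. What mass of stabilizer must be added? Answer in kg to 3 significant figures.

7.64 kg

Volume: 179 m³ = 179,000 L.
CYA to add: (53 − 12) = 41 mg/L × 179,000 L = 7339 g cyanuric acid.
At 96% purity: 7339 / 0.96 = 7645 g product.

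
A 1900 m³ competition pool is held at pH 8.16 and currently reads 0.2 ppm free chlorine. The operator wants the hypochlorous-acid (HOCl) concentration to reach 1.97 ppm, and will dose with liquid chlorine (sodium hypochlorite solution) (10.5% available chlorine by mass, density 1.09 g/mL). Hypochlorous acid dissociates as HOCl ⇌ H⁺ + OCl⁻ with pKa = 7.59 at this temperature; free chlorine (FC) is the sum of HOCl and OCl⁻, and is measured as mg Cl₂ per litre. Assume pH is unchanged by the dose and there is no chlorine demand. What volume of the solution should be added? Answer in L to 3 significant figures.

151 L

Volume: 1900 m³ = 1,900,000 L.
[OCl⁻]/[HOCl] = 10^(pH − pKa) = 10^(8.16 − 7.59) = 3.715; fraction as HOCl = 1/(1 + 3.715) = 0.2121.
Free chlorine required for 1.97 ppm HOCl: 1.97 / 0.2121 = 9.289 ppm.
FC to add: 9.289 − 0.2 = 9.089 mg/L as Cl₂.
Cl₂ equivalent: 9.089 mg/L × 1,900,000 L = 17,270 g.
Product at 10.5% available Cl: 17,270 / 0.105 = 164,500 g.
Volume: 164,500 g ÷ 1.09 g/mL = 150,900 mL.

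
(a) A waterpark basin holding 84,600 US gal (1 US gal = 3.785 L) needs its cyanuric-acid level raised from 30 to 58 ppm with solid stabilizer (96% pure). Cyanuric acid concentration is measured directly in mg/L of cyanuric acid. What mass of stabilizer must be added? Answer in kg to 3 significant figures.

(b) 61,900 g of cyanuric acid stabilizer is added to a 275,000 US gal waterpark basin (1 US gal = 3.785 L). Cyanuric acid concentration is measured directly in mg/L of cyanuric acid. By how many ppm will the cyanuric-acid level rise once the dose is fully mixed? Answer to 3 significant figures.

(a) 9.34 kg; (b) 59.5 ppm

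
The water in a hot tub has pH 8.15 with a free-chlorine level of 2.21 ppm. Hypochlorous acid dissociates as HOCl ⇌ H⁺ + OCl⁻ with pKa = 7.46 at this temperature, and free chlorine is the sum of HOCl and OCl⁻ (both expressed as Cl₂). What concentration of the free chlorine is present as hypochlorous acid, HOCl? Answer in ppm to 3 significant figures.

0.375 ppm

[OCl⁻]/[HOCl] = 10^(pH − pKa) = 10^(8.15 − 7.46) = 10^0.69 = 4.898.
Fraction as HOCl = 1 / (1 + 4.898) = 0.1696.
HOCl = 0.1696 × 2.21 ppm = 0.3747 ppm.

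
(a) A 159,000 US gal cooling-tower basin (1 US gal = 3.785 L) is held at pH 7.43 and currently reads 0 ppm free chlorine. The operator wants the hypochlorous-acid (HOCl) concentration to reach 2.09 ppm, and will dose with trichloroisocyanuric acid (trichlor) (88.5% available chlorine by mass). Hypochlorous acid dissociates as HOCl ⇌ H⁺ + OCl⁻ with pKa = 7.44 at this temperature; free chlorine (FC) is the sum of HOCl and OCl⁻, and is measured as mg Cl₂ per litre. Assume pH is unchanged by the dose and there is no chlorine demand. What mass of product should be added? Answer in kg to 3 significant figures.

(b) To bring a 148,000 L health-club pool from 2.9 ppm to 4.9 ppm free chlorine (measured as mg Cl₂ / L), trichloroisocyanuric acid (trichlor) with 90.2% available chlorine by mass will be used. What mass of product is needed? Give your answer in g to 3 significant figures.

(a) 2.81 kg; (b) 328 g

(a) Volume: 159,000 US gal × 3.785 L/gal = 601,815 L.
(a) [OCl⁻]/[HOCl] = 10^(pH − pKa) = 10^(7.43 − 7.44) = 0.9772; fraction as HOCl = 1/(1 + 0.9772) = 0.5058.
(a) Free chlorine required for 2.09 ppm HOCl: 2.09 / 0.5058 = 4.132 ppm.
(a) FC to add: 4.132 − 0 = 4.132 mg/L as Cl₂.
(a) Cl₂ equivalent: 4.132 mg/L × 601,815 L = 2487 g.
(a) Product at 88.5% available Cl: 2487 / 0.885 = 2810 g.

(b) Chlorine deficit: 4.9 − 2.9 = 2 ppm = 2 mg/L as Cl₂.
(b) Cl₂ equivalent needed: 2 mg/L × 148,000 L = 296,000 mg = 296 g.
(b) Product at 90.2% available chlorine: 296 / 0.902 = 328.2 g.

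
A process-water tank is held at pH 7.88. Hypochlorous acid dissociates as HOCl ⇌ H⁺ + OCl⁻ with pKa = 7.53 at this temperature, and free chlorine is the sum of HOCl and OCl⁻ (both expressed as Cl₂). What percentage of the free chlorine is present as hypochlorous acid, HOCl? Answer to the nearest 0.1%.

30.9%

[OCl⁻]/[HOCl] = 10^(pH − pKa) = 10^(7.88 − 7.53) = 10^0.35 = 2.239.
Fraction as HOCl = 1 / (1 + 2.239) = 0.3088.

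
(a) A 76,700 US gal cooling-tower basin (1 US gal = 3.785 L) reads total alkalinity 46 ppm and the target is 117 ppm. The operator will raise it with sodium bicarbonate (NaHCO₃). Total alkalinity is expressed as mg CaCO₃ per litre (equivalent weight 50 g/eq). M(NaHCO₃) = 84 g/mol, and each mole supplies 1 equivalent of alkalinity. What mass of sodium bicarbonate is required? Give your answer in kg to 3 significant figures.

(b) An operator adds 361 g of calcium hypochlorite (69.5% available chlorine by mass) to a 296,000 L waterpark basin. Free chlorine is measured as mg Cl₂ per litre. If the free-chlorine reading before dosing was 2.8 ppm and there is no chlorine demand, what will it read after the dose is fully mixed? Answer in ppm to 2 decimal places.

(a) Volume: 76,700 US gal × 3.785 L/gal = 290,310 L.
(a) Alkalinity to add: (117 − 46) = 71 mg/L as CaCO₃ × 290,310 L = 20,610 g as CaCO₃.
(a) Equivalents: 20,610 g ÷ 50 g/eq = 412.2 eq.
(a) NaHCO₃ supplies 1 eq per mole → 412.2 mol.
(a) Mass: 412.2 mol × 84 g/mol = 34,630 g.

(b) Available chlorine delivered: 361 g × 0.695 = 250.9 g as Cl₂.
(b) Concentration rise: 250.9 g / 296,000 L = 0.8476 mg/L = 0.85 ppm.
(b) Final FC: 2.8 + 0.85 = 3.65 ppm.

(a) 34.6 kg; (b) 3.65 ppm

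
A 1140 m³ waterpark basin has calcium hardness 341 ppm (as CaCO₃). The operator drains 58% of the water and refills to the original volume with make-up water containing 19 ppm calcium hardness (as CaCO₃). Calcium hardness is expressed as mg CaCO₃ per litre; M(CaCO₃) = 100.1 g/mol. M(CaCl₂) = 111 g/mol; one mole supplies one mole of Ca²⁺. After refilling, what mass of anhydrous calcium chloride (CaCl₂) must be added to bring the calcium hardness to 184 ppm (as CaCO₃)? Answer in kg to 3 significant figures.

37.6 kg

Volume: 1140 m³ = 1,140,000 L.
After draining 58% and refilling: 341 × 0.42 + 19 × 0.58 = 154.24 ppm.
Deficit to target: 184 − 154.24 = 29.76 mg/L.
As CaCO₃: 29.76 mg/L × 1,140,000 L = 33,930 g; ÷ 100.1 = 338.9 mol Ca²⁺.
Mass: 338.9 × 111 = 37,620 g.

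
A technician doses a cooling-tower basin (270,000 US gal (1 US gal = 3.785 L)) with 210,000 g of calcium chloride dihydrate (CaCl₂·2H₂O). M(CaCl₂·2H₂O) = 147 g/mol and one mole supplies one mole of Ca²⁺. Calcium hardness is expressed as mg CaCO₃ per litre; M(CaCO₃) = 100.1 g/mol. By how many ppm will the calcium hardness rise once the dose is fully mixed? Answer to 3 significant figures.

140 ppm

Volume: 270,000 US gal × 3.785 L/gal = 1,021,950 L.
Moles of Ca²⁺: 210,000 g ÷ 147 g/mol = 1429 mol.
As CaCO₃: 1429 mol × 100.1 g/mol = 143,000 g.
Rise: 143,000 g / 1,021,950 L × 1000 = 139.9 mg/L.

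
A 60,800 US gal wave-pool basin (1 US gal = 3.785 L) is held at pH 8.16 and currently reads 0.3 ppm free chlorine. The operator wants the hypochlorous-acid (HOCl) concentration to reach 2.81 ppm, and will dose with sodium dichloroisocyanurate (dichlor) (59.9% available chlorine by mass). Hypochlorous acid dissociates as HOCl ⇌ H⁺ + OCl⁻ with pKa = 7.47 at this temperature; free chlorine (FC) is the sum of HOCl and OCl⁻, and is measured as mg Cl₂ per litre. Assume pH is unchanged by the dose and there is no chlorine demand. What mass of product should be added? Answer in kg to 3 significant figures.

Volume: 60,800 US gal × 3.785 L/gal = 230,128 L.
[OCl⁻]/[HOCl] = 10^(pH − pKa) = 10^(8.16 − 7.47) = 4.898; fraction as HOCl = 1/(1 + 4.898) = 0.1696.
Free chlorine required for 2.81 ppm HOCl: 2.81 / 0.1696 = 16.57 ppm.
FC to add: 16.57 − 0.3 = 16.27 mg/L as Cl₂.
Cl₂ equivalent: 16.27 mg/L × 230,128 L = 3745 g.
Product at 59.9% available Cl: 3745 / 0.599 = 6252 g.

6.25 kg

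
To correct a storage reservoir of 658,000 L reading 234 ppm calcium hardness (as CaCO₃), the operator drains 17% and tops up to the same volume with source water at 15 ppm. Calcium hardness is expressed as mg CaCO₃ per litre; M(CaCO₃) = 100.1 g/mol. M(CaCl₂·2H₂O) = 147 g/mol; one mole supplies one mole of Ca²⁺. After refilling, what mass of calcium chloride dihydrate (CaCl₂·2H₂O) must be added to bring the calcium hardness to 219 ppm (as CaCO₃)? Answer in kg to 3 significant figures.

After draining 17% and refilling: 234 × 0.83 + 15 × 0.17 = 196.77 ppm.
Deficit to target: 219 − 196.77 = 22.23 mg/L.
As CaCO₃: 22.23 mg/L × 658,000 L = 14,630 g; ÷ 100.1 = 146.1 mol Ca²⁺.
Mass: 146.1 × 147 = 21,480 g.

21.5 kg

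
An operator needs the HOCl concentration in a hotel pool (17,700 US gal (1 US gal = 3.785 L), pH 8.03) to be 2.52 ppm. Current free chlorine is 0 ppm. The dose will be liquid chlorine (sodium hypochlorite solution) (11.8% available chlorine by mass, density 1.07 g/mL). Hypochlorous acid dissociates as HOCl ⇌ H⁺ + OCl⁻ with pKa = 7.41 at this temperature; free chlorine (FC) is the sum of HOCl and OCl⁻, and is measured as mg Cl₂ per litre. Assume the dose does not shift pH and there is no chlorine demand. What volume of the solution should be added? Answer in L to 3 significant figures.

6.91 L

Volume: 17,700 US gal × 3.785 L/gal = 66,994 L.
[OCl⁻]/[HOCl] = 10^(pH − pKa) = 10^(8.03 − 7.41) = 4.169; fraction as HOCl = 1/(1 + 4.169) = 0.1935.
Free chlorine required for 2.52 ppm HOCl: 2.52 / 0.1935 = 13.03 ppm.
FC to add: 13.03 − 0 = 13.03 mg/L as Cl₂.
Cl₂ equivalent: 13.03 mg/L × 66,994 L = 872.6 g.
Product at 11.8% available Cl: 872.6 / 0.118 = 7395 g.
Volume: 7395 g ÷ 1.07 g/mL = 6911 mL.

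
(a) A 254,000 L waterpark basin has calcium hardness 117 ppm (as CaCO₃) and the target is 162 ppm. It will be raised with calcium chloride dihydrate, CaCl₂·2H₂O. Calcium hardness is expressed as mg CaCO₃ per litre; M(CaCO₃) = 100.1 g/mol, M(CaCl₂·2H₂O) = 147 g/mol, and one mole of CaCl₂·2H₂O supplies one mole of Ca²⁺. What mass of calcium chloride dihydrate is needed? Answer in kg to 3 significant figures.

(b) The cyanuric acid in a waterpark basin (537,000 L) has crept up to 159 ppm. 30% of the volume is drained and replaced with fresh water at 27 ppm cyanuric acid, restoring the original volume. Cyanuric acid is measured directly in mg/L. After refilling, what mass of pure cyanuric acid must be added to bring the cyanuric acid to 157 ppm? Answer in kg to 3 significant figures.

(a) Hardness to add: (162 − 117) = 45 mg/L as CaCO₃ × 254,000 L = 11,430 g as CaCO₃.
(a) Moles of Ca²⁺ (1 mol Ca²⁺ ≡ 1 mol CaCO₃): 11,430 / 100.1 g/mol = 114.2 mol.
(a) Mass of CaCl₂·2H₂O: 114.2 × 147 = 16,790 g.

(b) After draining 30% and refilling: 159 × 0.70 + 27 × 0.30 = 119.4 ppm.
(b) Deficit to target: 157 − 119.4 = 37.6 mg/L.
(b) Mass: 37.6 mg/L × 537,000 L = 20,190 g cyanuric acid.

(a) 16.8 kg; (b) 20.2 kg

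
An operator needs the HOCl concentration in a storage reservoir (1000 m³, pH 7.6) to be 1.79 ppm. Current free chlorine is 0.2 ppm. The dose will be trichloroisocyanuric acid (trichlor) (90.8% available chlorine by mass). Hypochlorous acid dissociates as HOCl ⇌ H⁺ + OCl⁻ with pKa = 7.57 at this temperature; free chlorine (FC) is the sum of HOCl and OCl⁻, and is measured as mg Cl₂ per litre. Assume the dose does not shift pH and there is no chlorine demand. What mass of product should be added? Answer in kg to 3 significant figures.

Volume: 1000 m³ = 1,000,000 L.
[OCl⁻]/[HOCl] = 10^(pH − pKa) = 10^(7.6 − 7.57) = 1.072; fraction as HOCl = 1/(1 + 1.072) = 0.4827.
Free chlorine required for 1.79 ppm HOCl: 1.79 / 0.4827 = 3.708 ppm.
FC to add: 3.708 − 0.2 = 3.508 mg/L as Cl₂.
Cl₂ equivalent: 3.508 mg/L × 1,000,000 L = 3508 g.
Product at 90.8% available Cl: 3508 / 0.908 = 3863 g.

3.86 kg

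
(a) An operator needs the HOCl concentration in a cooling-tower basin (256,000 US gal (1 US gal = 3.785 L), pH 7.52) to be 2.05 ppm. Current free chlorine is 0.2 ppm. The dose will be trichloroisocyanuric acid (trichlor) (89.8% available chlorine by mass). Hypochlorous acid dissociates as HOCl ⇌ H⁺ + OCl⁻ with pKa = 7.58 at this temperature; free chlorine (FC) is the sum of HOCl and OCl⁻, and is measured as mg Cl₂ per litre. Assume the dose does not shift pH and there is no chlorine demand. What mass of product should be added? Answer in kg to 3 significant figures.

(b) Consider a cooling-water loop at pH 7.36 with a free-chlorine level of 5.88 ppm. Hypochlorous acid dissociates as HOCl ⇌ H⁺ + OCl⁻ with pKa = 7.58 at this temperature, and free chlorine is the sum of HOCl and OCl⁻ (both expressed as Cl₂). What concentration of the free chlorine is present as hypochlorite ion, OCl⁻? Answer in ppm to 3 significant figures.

(a) Volume: 256,000 US gal × 3.785 L/gal = 968,960 L.
(a) [OCl⁻]/[HOCl] = 10^(pH − pKa) = 10^(7.52 − 7.58) = 0.871; fraction as HOCl = 1/(1 + 0.871) = 0.5345.
(a) Free chlorine required for 2.05 ppm HOCl: 2.05 / 0.5345 = 3.835 ppm.
(a) FC to add: 3.835 − 0.2 = 3.635 mg/L as Cl₂.
(a) Cl₂ equivalent: 3.635 mg/L × 968,960 L = 3523 g.
(a) Product at 89.8% available Cl: 3523 / 0.898 = 3923 g.

(b) [OCl⁻]/[HOCl] = 10^(pH − pKa) = 10^(7.36 − 7.58) = 10^-0.22 = 0.6026.
(b) Fraction as HOCl = 1 / (1 + 0.6026) = 0.624.
(b) OCl⁻ = (1 − 0.624) × 5.88 ppm = 2.211 ppm.

(a) 3.92 kg; (b) 2.21 ppm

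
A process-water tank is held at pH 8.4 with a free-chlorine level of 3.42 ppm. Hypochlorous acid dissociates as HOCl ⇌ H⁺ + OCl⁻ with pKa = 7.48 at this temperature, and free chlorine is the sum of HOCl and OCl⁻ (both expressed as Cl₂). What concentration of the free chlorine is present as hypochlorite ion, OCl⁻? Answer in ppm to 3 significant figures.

3.05 ppm

[OCl⁻]/[HOCl] = 10^(pH − pKa) = 10^(8.4 − 7.48) = 10^0.92 = 8.318.
Fraction as HOCl = 1 / (1 + 8.318) = 0.1073.
OCl⁻ = (1 − 0.1073) × 3.42 ppm = 3.053 ppm.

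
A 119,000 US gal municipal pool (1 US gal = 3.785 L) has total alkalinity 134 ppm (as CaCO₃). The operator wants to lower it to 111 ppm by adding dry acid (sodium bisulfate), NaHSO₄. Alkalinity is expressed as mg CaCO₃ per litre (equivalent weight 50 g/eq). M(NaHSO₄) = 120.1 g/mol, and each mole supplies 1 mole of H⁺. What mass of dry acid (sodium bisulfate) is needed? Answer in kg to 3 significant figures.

24.9 kg

Volume: 119,000 US gal × 3.785 L/gal = 450,415 L.
Alkalinity to neutralize: (134 − 111) = 23 mg/L as CaCO₃ × 450,415 L = 10,360 g as CaCO₃.
Equivalents of H⁺ required: 10,360 ÷ 50 g/eq = 207.2 eq = 207.2 mol NaHSO₄.
Mass of NaHSO₄: 207.2 × 120.1 = 24,880 g.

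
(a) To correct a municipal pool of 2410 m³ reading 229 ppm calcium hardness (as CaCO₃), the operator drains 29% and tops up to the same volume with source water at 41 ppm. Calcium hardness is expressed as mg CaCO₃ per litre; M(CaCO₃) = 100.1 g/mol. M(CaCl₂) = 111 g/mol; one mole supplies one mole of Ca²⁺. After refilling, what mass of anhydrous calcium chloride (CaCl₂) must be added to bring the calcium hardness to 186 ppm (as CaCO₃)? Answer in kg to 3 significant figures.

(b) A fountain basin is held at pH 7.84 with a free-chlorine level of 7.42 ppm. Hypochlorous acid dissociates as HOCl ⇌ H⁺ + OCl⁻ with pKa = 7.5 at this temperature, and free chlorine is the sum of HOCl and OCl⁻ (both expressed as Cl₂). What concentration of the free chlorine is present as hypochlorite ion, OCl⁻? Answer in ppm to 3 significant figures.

(a) 30.8 kg; (b) 5.09 ppm

(a) Volume: 2410 m³ = 2,410,000 L.
(a) After draining 29% and refilling: 229 × 0.71 + 41 × 0.29 = 174.48 ppm.
(a) Deficit to target: 186 − 174.48 = 11.52 mg/L.
(a) As CaCO₃: 11.52 mg/L × 2,410,000 L = 27,760 g; ÷ 100.1 = 277.4 mol Ca²⁺.
(a) Mass: 277.4 × 111 = 30,790 g.

(b) [OCl⁻]/[HOCl] = 10^(pH − pKa) = 10^(7.84 − 7.5) = 10^0.34 = 2.188.
(b) Fraction as HOCl = 1 / (1 + 2.188) = 0.3137.
(b) OCl⁻ = (1 − 0.3137) × 7.42 ppm = 5.092 ppm.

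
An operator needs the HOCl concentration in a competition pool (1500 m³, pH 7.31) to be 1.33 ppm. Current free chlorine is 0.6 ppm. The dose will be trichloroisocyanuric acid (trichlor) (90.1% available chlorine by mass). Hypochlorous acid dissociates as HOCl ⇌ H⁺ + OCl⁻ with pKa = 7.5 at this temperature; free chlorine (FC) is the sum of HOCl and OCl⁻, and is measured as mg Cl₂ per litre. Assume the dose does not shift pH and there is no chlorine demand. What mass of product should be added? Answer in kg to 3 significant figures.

2.64 kg

Volume: 1500 m³ = 1,500,000 L.
[OCl⁻]/[HOCl] = 10^(pH − pKa) = 10^(7.31 − 7.5) = 0.6457; fraction as HOCl = 1/(1 + 0.6457) = 0.6077.
Free chlorine required for 1.33 ppm HOCl: 1.33 / 0.6077 = 2.189 ppm.
FC to add: 2.189 − 0.6 = 1.589 mg/L as Cl₂.
Cl₂ equivalent: 1.589 mg/L × 1,500,000 L = 2383 g.
Product at 90.1% available Cl: 2383 / 0.901 = 2645 g.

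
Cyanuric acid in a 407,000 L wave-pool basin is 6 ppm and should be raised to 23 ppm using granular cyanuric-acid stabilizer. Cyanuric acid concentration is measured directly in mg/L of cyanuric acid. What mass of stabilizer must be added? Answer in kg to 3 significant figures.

CYA to add: (23 − 6) = 17 mg/L × 407,000 L = 6919 g cyanuric acid.

6.92 kg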